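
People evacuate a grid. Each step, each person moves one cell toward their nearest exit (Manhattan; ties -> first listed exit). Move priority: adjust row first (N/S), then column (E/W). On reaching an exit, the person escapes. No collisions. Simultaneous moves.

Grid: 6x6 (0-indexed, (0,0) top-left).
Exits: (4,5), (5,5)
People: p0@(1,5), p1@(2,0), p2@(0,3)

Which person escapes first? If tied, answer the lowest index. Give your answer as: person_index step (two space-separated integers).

Answer: 0 3

Derivation:
Step 1: p0:(1,5)->(2,5) | p1:(2,0)->(3,0) | p2:(0,3)->(1,3)
Step 2: p0:(2,5)->(3,5) | p1:(3,0)->(4,0) | p2:(1,3)->(2,3)
Step 3: p0:(3,5)->(4,5)->EXIT | p1:(4,0)->(4,1) | p2:(2,3)->(3,3)
Step 4: p0:escaped | p1:(4,1)->(4,2) | p2:(3,3)->(4,3)
Step 5: p0:escaped | p1:(4,2)->(4,3) | p2:(4,3)->(4,4)
Step 6: p0:escaped | p1:(4,3)->(4,4) | p2:(4,4)->(4,5)->EXIT
Step 7: p0:escaped | p1:(4,4)->(4,5)->EXIT | p2:escaped
Exit steps: [3, 7, 6]
First to escape: p0 at step 3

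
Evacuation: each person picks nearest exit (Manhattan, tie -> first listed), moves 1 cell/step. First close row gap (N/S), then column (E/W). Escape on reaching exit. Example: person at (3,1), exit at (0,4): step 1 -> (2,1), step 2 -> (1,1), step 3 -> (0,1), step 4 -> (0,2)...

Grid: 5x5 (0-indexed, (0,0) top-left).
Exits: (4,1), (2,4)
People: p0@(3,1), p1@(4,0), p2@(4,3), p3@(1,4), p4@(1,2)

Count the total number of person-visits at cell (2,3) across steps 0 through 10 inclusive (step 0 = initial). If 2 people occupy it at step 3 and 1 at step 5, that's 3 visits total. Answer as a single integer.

Answer: 1

Derivation:
Step 0: p0@(3,1) p1@(4,0) p2@(4,3) p3@(1,4) p4@(1,2) -> at (2,3): 0 [-], cum=0
Step 1: p0@ESC p1@ESC p2@(4,2) p3@ESC p4@(2,2) -> at (2,3): 0 [-], cum=0
Step 2: p0@ESC p1@ESC p2@ESC p3@ESC p4@(2,3) -> at (2,3): 1 [p4], cum=1
Step 3: p0@ESC p1@ESC p2@ESC p3@ESC p4@ESC -> at (2,3): 0 [-], cum=1
Total visits = 1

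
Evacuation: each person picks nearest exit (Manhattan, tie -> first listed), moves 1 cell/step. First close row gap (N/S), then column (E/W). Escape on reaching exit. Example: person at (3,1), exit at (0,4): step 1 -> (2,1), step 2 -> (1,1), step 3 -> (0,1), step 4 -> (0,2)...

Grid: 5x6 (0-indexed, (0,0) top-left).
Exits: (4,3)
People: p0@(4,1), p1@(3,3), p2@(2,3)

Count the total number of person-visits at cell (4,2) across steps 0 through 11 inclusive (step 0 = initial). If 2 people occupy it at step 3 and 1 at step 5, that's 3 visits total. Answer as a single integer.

Step 0: p0@(4,1) p1@(3,3) p2@(2,3) -> at (4,2): 0 [-], cum=0
Step 1: p0@(4,2) p1@ESC p2@(3,3) -> at (4,2): 1 [p0], cum=1
Step 2: p0@ESC p1@ESC p2@ESC -> at (4,2): 0 [-], cum=1
Total visits = 1

Answer: 1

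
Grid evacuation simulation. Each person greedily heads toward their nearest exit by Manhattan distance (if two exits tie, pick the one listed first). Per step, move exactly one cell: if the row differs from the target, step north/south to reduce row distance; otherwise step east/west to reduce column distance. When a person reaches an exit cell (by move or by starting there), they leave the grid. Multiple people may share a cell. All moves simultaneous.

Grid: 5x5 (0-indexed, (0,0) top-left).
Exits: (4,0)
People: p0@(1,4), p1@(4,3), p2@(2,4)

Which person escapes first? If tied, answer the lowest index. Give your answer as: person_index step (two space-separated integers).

Answer: 1 3

Derivation:
Step 1: p0:(1,4)->(2,4) | p1:(4,3)->(4,2) | p2:(2,4)->(3,4)
Step 2: p0:(2,4)->(3,4) | p1:(4,2)->(4,1) | p2:(3,4)->(4,4)
Step 3: p0:(3,4)->(4,4) | p1:(4,1)->(4,0)->EXIT | p2:(4,4)->(4,3)
Step 4: p0:(4,4)->(4,3) | p1:escaped | p2:(4,3)->(4,2)
Step 5: p0:(4,3)->(4,2) | p1:escaped | p2:(4,2)->(4,1)
Step 6: p0:(4,2)->(4,1) | p1:escaped | p2:(4,1)->(4,0)->EXIT
Step 7: p0:(4,1)->(4,0)->EXIT | p1:escaped | p2:escaped
Exit steps: [7, 3, 6]
First to escape: p1 at step 3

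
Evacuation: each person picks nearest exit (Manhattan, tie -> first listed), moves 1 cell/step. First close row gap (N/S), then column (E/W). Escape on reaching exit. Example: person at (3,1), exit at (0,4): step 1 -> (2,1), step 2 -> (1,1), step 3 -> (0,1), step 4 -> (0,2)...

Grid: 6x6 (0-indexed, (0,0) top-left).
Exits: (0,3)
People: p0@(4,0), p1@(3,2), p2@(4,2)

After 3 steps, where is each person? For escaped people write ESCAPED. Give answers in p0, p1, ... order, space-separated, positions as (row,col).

Step 1: p0:(4,0)->(3,0) | p1:(3,2)->(2,2) | p2:(4,2)->(3,2)
Step 2: p0:(3,0)->(2,0) | p1:(2,2)->(1,2) | p2:(3,2)->(2,2)
Step 3: p0:(2,0)->(1,0) | p1:(1,2)->(0,2) | p2:(2,2)->(1,2)

(1,0) (0,2) (1,2)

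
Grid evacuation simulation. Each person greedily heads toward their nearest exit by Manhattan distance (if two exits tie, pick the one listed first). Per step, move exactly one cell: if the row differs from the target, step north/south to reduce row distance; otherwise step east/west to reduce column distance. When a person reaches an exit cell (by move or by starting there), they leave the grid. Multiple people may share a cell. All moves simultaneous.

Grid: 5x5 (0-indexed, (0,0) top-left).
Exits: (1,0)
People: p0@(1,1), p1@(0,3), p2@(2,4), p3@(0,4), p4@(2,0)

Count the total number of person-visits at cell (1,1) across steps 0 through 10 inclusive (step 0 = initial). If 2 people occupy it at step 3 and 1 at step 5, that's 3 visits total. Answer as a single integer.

Answer: 4

Derivation:
Step 0: p0@(1,1) p1@(0,3) p2@(2,4) p3@(0,4) p4@(2,0) -> at (1,1): 1 [p0], cum=1
Step 1: p0@ESC p1@(1,3) p2@(1,4) p3@(1,4) p4@ESC -> at (1,1): 0 [-], cum=1
Step 2: p0@ESC p1@(1,2) p2@(1,3) p3@(1,3) p4@ESC -> at (1,1): 0 [-], cum=1
Step 3: p0@ESC p1@(1,1) p2@(1,2) p3@(1,2) p4@ESC -> at (1,1): 1 [p1], cum=2
Step 4: p0@ESC p1@ESC p2@(1,1) p3@(1,1) p4@ESC -> at (1,1): 2 [p2,p3], cum=4
Step 5: p0@ESC p1@ESC p2@ESC p3@ESC p4@ESC -> at (1,1): 0 [-], cum=4
Total visits = 4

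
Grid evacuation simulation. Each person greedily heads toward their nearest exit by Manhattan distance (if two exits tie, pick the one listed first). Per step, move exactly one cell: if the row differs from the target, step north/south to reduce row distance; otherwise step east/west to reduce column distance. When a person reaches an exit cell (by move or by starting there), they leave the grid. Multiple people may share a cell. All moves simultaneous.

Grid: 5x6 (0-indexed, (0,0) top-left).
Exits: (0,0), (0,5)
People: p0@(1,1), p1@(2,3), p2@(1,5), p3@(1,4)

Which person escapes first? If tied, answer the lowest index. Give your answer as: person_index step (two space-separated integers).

Answer: 2 1

Derivation:
Step 1: p0:(1,1)->(0,1) | p1:(2,3)->(1,3) | p2:(1,5)->(0,5)->EXIT | p3:(1,4)->(0,4)
Step 2: p0:(0,1)->(0,0)->EXIT | p1:(1,3)->(0,3) | p2:escaped | p3:(0,4)->(0,5)->EXIT
Step 3: p0:escaped | p1:(0,3)->(0,4) | p2:escaped | p3:escaped
Step 4: p0:escaped | p1:(0,4)->(0,5)->EXIT | p2:escaped | p3:escaped
Exit steps: [2, 4, 1, 2]
First to escape: p2 at step 1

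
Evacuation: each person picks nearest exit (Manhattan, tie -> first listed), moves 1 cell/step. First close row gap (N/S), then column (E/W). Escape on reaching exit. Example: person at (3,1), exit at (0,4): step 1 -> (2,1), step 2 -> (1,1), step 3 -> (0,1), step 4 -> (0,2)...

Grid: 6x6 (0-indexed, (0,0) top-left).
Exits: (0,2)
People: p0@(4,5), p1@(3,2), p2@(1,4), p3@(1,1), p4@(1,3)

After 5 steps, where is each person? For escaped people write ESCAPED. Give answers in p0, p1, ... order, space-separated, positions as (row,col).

Step 1: p0:(4,5)->(3,5) | p1:(3,2)->(2,2) | p2:(1,4)->(0,4) | p3:(1,1)->(0,1) | p4:(1,3)->(0,3)
Step 2: p0:(3,5)->(2,5) | p1:(2,2)->(1,2) | p2:(0,4)->(0,3) | p3:(0,1)->(0,2)->EXIT | p4:(0,3)->(0,2)->EXIT
Step 3: p0:(2,5)->(1,5) | p1:(1,2)->(0,2)->EXIT | p2:(0,3)->(0,2)->EXIT | p3:escaped | p4:escaped
Step 4: p0:(1,5)->(0,5) | p1:escaped | p2:escaped | p3:escaped | p4:escaped
Step 5: p0:(0,5)->(0,4) | p1:escaped | p2:escaped | p3:escaped | p4:escaped

(0,4) ESCAPED ESCAPED ESCAPED ESCAPED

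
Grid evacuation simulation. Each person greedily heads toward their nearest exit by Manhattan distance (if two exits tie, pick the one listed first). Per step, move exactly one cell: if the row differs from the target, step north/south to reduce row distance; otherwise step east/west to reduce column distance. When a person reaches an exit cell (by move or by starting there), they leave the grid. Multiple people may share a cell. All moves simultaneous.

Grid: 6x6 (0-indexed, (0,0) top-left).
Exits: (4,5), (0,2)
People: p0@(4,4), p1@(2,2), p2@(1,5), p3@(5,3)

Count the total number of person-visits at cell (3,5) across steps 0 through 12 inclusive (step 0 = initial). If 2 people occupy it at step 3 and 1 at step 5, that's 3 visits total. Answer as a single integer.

Answer: 1

Derivation:
Step 0: p0@(4,4) p1@(2,2) p2@(1,5) p3@(5,3) -> at (3,5): 0 [-], cum=0
Step 1: p0@ESC p1@(1,2) p2@(2,5) p3@(4,3) -> at (3,5): 0 [-], cum=0
Step 2: p0@ESC p1@ESC p2@(3,5) p3@(4,4) -> at (3,5): 1 [p2], cum=1
Step 3: p0@ESC p1@ESC p2@ESC p3@ESC -> at (3,5): 0 [-], cum=1
Total visits = 1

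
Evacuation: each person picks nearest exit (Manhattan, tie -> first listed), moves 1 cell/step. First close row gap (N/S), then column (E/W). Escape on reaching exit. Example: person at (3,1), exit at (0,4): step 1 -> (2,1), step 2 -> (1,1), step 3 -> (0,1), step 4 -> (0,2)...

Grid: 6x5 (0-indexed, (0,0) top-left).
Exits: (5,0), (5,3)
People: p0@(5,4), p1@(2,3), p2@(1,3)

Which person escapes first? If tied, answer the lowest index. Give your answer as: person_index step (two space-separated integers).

Answer: 0 1

Derivation:
Step 1: p0:(5,4)->(5,3)->EXIT | p1:(2,3)->(3,3) | p2:(1,3)->(2,3)
Step 2: p0:escaped | p1:(3,3)->(4,3) | p2:(2,3)->(3,3)
Step 3: p0:escaped | p1:(4,3)->(5,3)->EXIT | p2:(3,3)->(4,3)
Step 4: p0:escaped | p1:escaped | p2:(4,3)->(5,3)->EXIT
Exit steps: [1, 3, 4]
First to escape: p0 at step 1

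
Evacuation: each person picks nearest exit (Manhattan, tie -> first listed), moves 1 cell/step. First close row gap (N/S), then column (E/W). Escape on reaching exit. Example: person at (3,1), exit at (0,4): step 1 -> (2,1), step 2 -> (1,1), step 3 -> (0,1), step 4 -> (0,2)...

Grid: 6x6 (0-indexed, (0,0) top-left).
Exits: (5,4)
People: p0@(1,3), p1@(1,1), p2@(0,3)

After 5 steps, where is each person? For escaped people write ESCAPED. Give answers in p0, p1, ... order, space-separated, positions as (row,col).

Step 1: p0:(1,3)->(2,3) | p1:(1,1)->(2,1) | p2:(0,3)->(1,3)
Step 2: p0:(2,3)->(3,3) | p1:(2,1)->(3,1) | p2:(1,3)->(2,3)
Step 3: p0:(3,3)->(4,3) | p1:(3,1)->(4,1) | p2:(2,3)->(3,3)
Step 4: p0:(4,3)->(5,3) | p1:(4,1)->(5,1) | p2:(3,3)->(4,3)
Step 5: p0:(5,3)->(5,4)->EXIT | p1:(5,1)->(5,2) | p2:(4,3)->(5,3)

ESCAPED (5,2) (5,3)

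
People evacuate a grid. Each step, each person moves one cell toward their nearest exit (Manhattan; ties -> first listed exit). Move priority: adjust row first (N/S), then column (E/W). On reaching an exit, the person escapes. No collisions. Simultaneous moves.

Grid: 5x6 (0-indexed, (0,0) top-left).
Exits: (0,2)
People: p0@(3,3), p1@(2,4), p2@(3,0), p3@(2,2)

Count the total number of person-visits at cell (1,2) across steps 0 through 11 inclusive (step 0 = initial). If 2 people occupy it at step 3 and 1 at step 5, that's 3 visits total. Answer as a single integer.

Answer: 1

Derivation:
Step 0: p0@(3,3) p1@(2,4) p2@(3,0) p3@(2,2) -> at (1,2): 0 [-], cum=0
Step 1: p0@(2,3) p1@(1,4) p2@(2,0) p3@(1,2) -> at (1,2): 1 [p3], cum=1
Step 2: p0@(1,3) p1@(0,4) p2@(1,0) p3@ESC -> at (1,2): 0 [-], cum=1
Step 3: p0@(0,3) p1@(0,3) p2@(0,0) p3@ESC -> at (1,2): 0 [-], cum=1
Step 4: p0@ESC p1@ESC p2@(0,1) p3@ESC -> at (1,2): 0 [-], cum=1
Step 5: p0@ESC p1@ESC p2@ESC p3@ESC -> at (1,2): 0 [-], cum=1
Total visits = 1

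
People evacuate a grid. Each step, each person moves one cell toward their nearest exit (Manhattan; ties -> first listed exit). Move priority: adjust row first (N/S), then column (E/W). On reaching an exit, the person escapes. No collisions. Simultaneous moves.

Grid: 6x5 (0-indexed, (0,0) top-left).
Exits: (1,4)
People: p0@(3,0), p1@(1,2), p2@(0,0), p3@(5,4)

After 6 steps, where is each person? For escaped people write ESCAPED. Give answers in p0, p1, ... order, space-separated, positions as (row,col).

Step 1: p0:(3,0)->(2,0) | p1:(1,2)->(1,3) | p2:(0,0)->(1,0) | p3:(5,4)->(4,4)
Step 2: p0:(2,0)->(1,0) | p1:(1,3)->(1,4)->EXIT | p2:(1,0)->(1,1) | p3:(4,4)->(3,4)
Step 3: p0:(1,0)->(1,1) | p1:escaped | p2:(1,1)->(1,2) | p3:(3,4)->(2,4)
Step 4: p0:(1,1)->(1,2) | p1:escaped | p2:(1,2)->(1,3) | p3:(2,4)->(1,4)->EXIT
Step 5: p0:(1,2)->(1,3) | p1:escaped | p2:(1,3)->(1,4)->EXIT | p3:escaped
Step 6: p0:(1,3)->(1,4)->EXIT | p1:escaped | p2:escaped | p3:escaped

ESCAPED ESCAPED ESCAPED ESCAPED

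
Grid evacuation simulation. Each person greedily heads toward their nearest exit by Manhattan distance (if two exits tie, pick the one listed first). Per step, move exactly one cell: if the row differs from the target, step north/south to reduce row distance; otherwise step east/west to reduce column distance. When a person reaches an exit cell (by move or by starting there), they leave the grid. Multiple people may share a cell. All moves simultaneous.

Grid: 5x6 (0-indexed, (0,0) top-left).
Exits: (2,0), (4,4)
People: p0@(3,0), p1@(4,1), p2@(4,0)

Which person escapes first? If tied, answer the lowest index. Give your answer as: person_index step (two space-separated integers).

Answer: 0 1

Derivation:
Step 1: p0:(3,0)->(2,0)->EXIT | p1:(4,1)->(3,1) | p2:(4,0)->(3,0)
Step 2: p0:escaped | p1:(3,1)->(2,1) | p2:(3,0)->(2,0)->EXIT
Step 3: p0:escaped | p1:(2,1)->(2,0)->EXIT | p2:escaped
Exit steps: [1, 3, 2]
First to escape: p0 at step 1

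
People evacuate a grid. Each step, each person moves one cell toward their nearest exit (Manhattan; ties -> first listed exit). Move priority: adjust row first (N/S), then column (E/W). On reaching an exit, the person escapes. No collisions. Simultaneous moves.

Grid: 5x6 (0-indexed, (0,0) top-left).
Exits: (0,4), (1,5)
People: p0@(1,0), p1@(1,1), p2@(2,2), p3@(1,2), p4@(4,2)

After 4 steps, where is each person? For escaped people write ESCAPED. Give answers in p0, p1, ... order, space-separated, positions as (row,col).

Step 1: p0:(1,0)->(0,0) | p1:(1,1)->(0,1) | p2:(2,2)->(1,2) | p3:(1,2)->(0,2) | p4:(4,2)->(3,2)
Step 2: p0:(0,0)->(0,1) | p1:(0,1)->(0,2) | p2:(1,2)->(0,2) | p3:(0,2)->(0,3) | p4:(3,2)->(2,2)
Step 3: p0:(0,1)->(0,2) | p1:(0,2)->(0,3) | p2:(0,2)->(0,3) | p3:(0,3)->(0,4)->EXIT | p4:(2,2)->(1,2)
Step 4: p0:(0,2)->(0,3) | p1:(0,3)->(0,4)->EXIT | p2:(0,3)->(0,4)->EXIT | p3:escaped | p4:(1,2)->(0,2)

(0,3) ESCAPED ESCAPED ESCAPED (0,2)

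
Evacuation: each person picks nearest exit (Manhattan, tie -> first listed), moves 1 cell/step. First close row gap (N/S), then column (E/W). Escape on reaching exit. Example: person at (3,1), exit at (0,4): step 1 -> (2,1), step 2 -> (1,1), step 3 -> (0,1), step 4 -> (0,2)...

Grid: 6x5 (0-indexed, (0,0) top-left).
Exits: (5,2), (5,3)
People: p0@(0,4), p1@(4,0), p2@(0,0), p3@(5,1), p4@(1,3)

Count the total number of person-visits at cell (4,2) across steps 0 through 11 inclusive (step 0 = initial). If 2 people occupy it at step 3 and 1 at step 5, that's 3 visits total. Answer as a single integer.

Step 0: p0@(0,4) p1@(4,0) p2@(0,0) p3@(5,1) p4@(1,3) -> at (4,2): 0 [-], cum=0
Step 1: p0@(1,4) p1@(5,0) p2@(1,0) p3@ESC p4@(2,3) -> at (4,2): 0 [-], cum=0
Step 2: p0@(2,4) p1@(5,1) p2@(2,0) p3@ESC p4@(3,3) -> at (4,2): 0 [-], cum=0
Step 3: p0@(3,4) p1@ESC p2@(3,0) p3@ESC p4@(4,3) -> at (4,2): 0 [-], cum=0
Step 4: p0@(4,4) p1@ESC p2@(4,0) p3@ESC p4@ESC -> at (4,2): 0 [-], cum=0
Step 5: p0@(5,4) p1@ESC p2@(5,0) p3@ESC p4@ESC -> at (4,2): 0 [-], cum=0
Step 6: p0@ESC p1@ESC p2@(5,1) p3@ESC p4@ESC -> at (4,2): 0 [-], cum=0
Step 7: p0@ESC p1@ESC p2@ESC p3@ESC p4@ESC -> at (4,2): 0 [-], cum=0
Total visits = 0

Answer: 0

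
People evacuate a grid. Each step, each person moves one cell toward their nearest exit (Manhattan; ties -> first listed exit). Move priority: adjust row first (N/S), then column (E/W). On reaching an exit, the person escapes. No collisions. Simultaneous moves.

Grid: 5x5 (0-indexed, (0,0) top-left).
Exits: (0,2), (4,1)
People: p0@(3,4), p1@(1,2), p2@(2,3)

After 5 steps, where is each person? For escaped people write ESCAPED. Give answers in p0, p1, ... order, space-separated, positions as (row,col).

Step 1: p0:(3,4)->(4,4) | p1:(1,2)->(0,2)->EXIT | p2:(2,3)->(1,3)
Step 2: p0:(4,4)->(4,3) | p1:escaped | p2:(1,3)->(0,3)
Step 3: p0:(4,3)->(4,2) | p1:escaped | p2:(0,3)->(0,2)->EXIT
Step 4: p0:(4,2)->(4,1)->EXIT | p1:escaped | p2:escaped

ESCAPED ESCAPED ESCAPED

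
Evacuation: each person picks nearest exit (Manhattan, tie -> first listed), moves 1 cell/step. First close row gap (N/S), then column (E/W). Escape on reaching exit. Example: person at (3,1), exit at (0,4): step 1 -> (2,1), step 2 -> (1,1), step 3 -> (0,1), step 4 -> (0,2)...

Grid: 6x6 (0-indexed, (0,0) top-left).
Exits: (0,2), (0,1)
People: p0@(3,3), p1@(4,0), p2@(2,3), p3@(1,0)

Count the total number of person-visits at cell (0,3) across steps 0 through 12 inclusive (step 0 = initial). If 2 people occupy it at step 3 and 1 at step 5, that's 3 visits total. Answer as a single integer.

Answer: 2

Derivation:
Step 0: p0@(3,3) p1@(4,0) p2@(2,3) p3@(1,0) -> at (0,3): 0 [-], cum=0
Step 1: p0@(2,3) p1@(3,0) p2@(1,3) p3@(0,0) -> at (0,3): 0 [-], cum=0
Step 2: p0@(1,3) p1@(2,0) p2@(0,3) p3@ESC -> at (0,3): 1 [p2], cum=1
Step 3: p0@(0,3) p1@(1,0) p2@ESC p3@ESC -> at (0,3): 1 [p0], cum=2
Step 4: p0@ESC p1@(0,0) p2@ESC p3@ESC -> at (0,3): 0 [-], cum=2
Step 5: p0@ESC p1@ESC p2@ESC p3@ESC -> at (0,3): 0 [-], cum=2
Total visits = 2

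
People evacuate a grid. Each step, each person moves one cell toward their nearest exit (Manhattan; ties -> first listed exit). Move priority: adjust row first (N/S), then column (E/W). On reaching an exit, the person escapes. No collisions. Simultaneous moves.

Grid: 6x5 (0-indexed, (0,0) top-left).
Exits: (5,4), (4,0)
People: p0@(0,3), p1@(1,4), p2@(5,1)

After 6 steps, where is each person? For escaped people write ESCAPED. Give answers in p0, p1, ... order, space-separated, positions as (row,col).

Step 1: p0:(0,3)->(1,3) | p1:(1,4)->(2,4) | p2:(5,1)->(4,1)
Step 2: p0:(1,3)->(2,3) | p1:(2,4)->(3,4) | p2:(4,1)->(4,0)->EXIT
Step 3: p0:(2,3)->(3,3) | p1:(3,4)->(4,4) | p2:escaped
Step 4: p0:(3,3)->(4,3) | p1:(4,4)->(5,4)->EXIT | p2:escaped
Step 5: p0:(4,3)->(5,3) | p1:escaped | p2:escaped
Step 6: p0:(5,3)->(5,4)->EXIT | p1:escaped | p2:escaped

ESCAPED ESCAPED ESCAPED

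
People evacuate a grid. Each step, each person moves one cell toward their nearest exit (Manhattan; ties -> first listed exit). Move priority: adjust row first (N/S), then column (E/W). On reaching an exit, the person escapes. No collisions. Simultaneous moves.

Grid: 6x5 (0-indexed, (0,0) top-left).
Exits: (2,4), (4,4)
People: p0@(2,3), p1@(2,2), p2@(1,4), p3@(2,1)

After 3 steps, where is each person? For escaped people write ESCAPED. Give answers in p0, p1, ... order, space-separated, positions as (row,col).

Step 1: p0:(2,3)->(2,4)->EXIT | p1:(2,2)->(2,3) | p2:(1,4)->(2,4)->EXIT | p3:(2,1)->(2,2)
Step 2: p0:escaped | p1:(2,3)->(2,4)->EXIT | p2:escaped | p3:(2,2)->(2,3)
Step 3: p0:escaped | p1:escaped | p2:escaped | p3:(2,3)->(2,4)->EXIT

ESCAPED ESCAPED ESCAPED ESCAPED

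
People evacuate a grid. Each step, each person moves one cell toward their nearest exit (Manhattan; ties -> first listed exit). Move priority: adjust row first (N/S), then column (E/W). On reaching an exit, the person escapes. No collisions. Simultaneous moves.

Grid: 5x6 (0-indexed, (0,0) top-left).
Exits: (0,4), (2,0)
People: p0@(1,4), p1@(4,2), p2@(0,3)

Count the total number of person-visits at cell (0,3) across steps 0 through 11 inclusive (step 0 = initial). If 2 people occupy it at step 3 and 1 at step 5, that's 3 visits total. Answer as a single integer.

Step 0: p0@(1,4) p1@(4,2) p2@(0,3) -> at (0,3): 1 [p2], cum=1
Step 1: p0@ESC p1@(3,2) p2@ESC -> at (0,3): 0 [-], cum=1
Step 2: p0@ESC p1@(2,2) p2@ESC -> at (0,3): 0 [-], cum=1
Step 3: p0@ESC p1@(2,1) p2@ESC -> at (0,3): 0 [-], cum=1
Step 4: p0@ESC p1@ESC p2@ESC -> at (0,3): 0 [-], cum=1
Total visits = 1

Answer: 1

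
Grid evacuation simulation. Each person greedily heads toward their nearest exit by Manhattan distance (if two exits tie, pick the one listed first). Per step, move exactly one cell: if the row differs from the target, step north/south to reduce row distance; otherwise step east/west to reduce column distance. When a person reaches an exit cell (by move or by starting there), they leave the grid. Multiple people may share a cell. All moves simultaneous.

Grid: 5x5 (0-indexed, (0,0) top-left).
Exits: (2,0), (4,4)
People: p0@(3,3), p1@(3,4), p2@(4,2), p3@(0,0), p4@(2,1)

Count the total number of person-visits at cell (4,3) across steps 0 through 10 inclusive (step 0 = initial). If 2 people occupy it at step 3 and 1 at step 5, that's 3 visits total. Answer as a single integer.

Answer: 2

Derivation:
Step 0: p0@(3,3) p1@(3,4) p2@(4,2) p3@(0,0) p4@(2,1) -> at (4,3): 0 [-], cum=0
Step 1: p0@(4,3) p1@ESC p2@(4,3) p3@(1,0) p4@ESC -> at (4,3): 2 [p0,p2], cum=2
Step 2: p0@ESC p1@ESC p2@ESC p3@ESC p4@ESC -> at (4,3): 0 [-], cum=2
Total visits = 2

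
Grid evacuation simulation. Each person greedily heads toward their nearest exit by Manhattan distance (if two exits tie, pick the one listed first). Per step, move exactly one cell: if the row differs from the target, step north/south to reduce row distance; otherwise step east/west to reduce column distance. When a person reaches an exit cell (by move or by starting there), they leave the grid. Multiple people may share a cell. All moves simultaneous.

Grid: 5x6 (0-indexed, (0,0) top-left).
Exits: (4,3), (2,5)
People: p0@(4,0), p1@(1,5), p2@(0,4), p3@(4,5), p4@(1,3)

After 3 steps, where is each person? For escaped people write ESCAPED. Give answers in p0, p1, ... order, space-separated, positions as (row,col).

Step 1: p0:(4,0)->(4,1) | p1:(1,5)->(2,5)->EXIT | p2:(0,4)->(1,4) | p3:(4,5)->(4,4) | p4:(1,3)->(2,3)
Step 2: p0:(4,1)->(4,2) | p1:escaped | p2:(1,4)->(2,4) | p3:(4,4)->(4,3)->EXIT | p4:(2,3)->(3,3)
Step 3: p0:(4,2)->(4,3)->EXIT | p1:escaped | p2:(2,4)->(2,5)->EXIT | p3:escaped | p4:(3,3)->(4,3)->EXIT

ESCAPED ESCAPED ESCAPED ESCAPED ESCAPED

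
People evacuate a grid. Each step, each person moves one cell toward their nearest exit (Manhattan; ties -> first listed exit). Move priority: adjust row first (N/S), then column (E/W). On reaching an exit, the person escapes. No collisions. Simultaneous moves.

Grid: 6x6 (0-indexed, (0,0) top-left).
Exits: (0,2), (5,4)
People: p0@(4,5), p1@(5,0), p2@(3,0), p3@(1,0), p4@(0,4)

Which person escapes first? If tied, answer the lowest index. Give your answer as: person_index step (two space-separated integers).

Step 1: p0:(4,5)->(5,5) | p1:(5,0)->(5,1) | p2:(3,0)->(2,0) | p3:(1,0)->(0,0) | p4:(0,4)->(0,3)
Step 2: p0:(5,5)->(5,4)->EXIT | p1:(5,1)->(5,2) | p2:(2,0)->(1,0) | p3:(0,0)->(0,1) | p4:(0,3)->(0,2)->EXIT
Step 3: p0:escaped | p1:(5,2)->(5,3) | p2:(1,0)->(0,0) | p3:(0,1)->(0,2)->EXIT | p4:escaped
Step 4: p0:escaped | p1:(5,3)->(5,4)->EXIT | p2:(0,0)->(0,1) | p3:escaped | p4:escaped
Step 5: p0:escaped | p1:escaped | p2:(0,1)->(0,2)->EXIT | p3:escaped | p4:escaped
Exit steps: [2, 4, 5, 3, 2]
First to escape: p0 at step 2

Answer: 0 2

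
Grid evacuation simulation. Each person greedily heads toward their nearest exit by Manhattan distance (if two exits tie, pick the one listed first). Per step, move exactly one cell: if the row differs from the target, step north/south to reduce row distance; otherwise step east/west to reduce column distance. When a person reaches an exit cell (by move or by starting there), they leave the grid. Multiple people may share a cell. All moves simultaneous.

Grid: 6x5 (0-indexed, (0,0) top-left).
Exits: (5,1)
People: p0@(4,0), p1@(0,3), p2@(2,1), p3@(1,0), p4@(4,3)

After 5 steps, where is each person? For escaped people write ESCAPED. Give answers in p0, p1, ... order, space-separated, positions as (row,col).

Step 1: p0:(4,0)->(5,0) | p1:(0,3)->(1,3) | p2:(2,1)->(3,1) | p3:(1,0)->(2,0) | p4:(4,3)->(5,3)
Step 2: p0:(5,0)->(5,1)->EXIT | p1:(1,3)->(2,3) | p2:(3,1)->(4,1) | p3:(2,0)->(3,0) | p4:(5,3)->(5,2)
Step 3: p0:escaped | p1:(2,3)->(3,3) | p2:(4,1)->(5,1)->EXIT | p3:(3,0)->(4,0) | p4:(5,2)->(5,1)->EXIT
Step 4: p0:escaped | p1:(3,3)->(4,3) | p2:escaped | p3:(4,0)->(5,0) | p4:escaped
Step 5: p0:escaped | p1:(4,3)->(5,3) | p2:escaped | p3:(5,0)->(5,1)->EXIT | p4:escaped

ESCAPED (5,3) ESCAPED ESCAPED ESCAPED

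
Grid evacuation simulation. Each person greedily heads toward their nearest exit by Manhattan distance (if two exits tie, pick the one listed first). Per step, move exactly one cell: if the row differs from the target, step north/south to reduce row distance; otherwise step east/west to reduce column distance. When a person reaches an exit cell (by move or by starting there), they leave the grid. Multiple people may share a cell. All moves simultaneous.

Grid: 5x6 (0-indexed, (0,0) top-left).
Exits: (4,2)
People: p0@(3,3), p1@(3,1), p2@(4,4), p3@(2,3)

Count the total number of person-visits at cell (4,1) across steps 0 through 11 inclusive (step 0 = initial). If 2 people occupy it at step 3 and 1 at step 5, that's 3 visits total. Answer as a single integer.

Answer: 1

Derivation:
Step 0: p0@(3,3) p1@(3,1) p2@(4,4) p3@(2,3) -> at (4,1): 0 [-], cum=0
Step 1: p0@(4,3) p1@(4,1) p2@(4,3) p3@(3,3) -> at (4,1): 1 [p1], cum=1
Step 2: p0@ESC p1@ESC p2@ESC p3@(4,3) -> at (4,1): 0 [-], cum=1
Step 3: p0@ESC p1@ESC p2@ESC p3@ESC -> at (4,1): 0 [-], cum=1
Total visits = 1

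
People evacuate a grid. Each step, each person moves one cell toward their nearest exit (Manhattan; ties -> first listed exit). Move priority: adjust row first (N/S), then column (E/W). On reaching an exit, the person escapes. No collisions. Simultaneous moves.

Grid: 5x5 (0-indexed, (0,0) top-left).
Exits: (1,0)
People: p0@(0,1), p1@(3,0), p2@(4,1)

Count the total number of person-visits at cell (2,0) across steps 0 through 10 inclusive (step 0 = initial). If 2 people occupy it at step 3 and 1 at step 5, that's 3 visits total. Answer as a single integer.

Answer: 1

Derivation:
Step 0: p0@(0,1) p1@(3,0) p2@(4,1) -> at (2,0): 0 [-], cum=0
Step 1: p0@(1,1) p1@(2,0) p2@(3,1) -> at (2,0): 1 [p1], cum=1
Step 2: p0@ESC p1@ESC p2@(2,1) -> at (2,0): 0 [-], cum=1
Step 3: p0@ESC p1@ESC p2@(1,1) -> at (2,0): 0 [-], cum=1
Step 4: p0@ESC p1@ESC p2@ESC -> at (2,0): 0 [-], cum=1
Total visits = 1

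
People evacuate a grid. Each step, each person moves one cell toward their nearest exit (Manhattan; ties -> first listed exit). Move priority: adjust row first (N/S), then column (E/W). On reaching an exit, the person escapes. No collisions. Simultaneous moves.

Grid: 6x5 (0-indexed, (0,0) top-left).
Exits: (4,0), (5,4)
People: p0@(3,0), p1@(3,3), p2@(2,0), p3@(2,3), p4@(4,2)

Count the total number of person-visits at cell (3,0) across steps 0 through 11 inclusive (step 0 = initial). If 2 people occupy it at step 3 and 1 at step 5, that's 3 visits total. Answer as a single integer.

Step 0: p0@(3,0) p1@(3,3) p2@(2,0) p3@(2,3) p4@(4,2) -> at (3,0): 1 [p0], cum=1
Step 1: p0@ESC p1@(4,3) p2@(3,0) p3@(3,3) p4@(4,1) -> at (3,0): 1 [p2], cum=2
Step 2: p0@ESC p1@(5,3) p2@ESC p3@(4,3) p4@ESC -> at (3,0): 0 [-], cum=2
Step 3: p0@ESC p1@ESC p2@ESC p3@(5,3) p4@ESC -> at (3,0): 0 [-], cum=2
Step 4: p0@ESC p1@ESC p2@ESC p3@ESC p4@ESC -> at (3,0): 0 [-], cum=2
Total visits = 2

Answer: 2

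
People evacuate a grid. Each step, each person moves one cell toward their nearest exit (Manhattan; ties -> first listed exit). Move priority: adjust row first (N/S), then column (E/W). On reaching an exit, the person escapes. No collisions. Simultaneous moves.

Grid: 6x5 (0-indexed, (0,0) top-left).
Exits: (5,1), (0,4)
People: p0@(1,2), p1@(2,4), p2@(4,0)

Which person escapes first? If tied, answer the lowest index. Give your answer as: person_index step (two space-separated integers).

Answer: 1 2

Derivation:
Step 1: p0:(1,2)->(0,2) | p1:(2,4)->(1,4) | p2:(4,0)->(5,0)
Step 2: p0:(0,2)->(0,3) | p1:(1,4)->(0,4)->EXIT | p2:(5,0)->(5,1)->EXIT
Step 3: p0:(0,3)->(0,4)->EXIT | p1:escaped | p2:escaped
Exit steps: [3, 2, 2]
First to escape: p1 at step 2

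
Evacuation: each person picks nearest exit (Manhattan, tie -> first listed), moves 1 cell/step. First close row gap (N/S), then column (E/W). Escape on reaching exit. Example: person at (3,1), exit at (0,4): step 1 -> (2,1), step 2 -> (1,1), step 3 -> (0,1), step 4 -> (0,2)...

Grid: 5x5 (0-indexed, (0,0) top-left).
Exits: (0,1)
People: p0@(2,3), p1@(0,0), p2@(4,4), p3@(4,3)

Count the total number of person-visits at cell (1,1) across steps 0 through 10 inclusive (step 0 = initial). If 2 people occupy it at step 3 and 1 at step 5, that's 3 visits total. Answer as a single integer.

Answer: 0

Derivation:
Step 0: p0@(2,3) p1@(0,0) p2@(4,4) p3@(4,3) -> at (1,1): 0 [-], cum=0
Step 1: p0@(1,3) p1@ESC p2@(3,4) p3@(3,3) -> at (1,1): 0 [-], cum=0
Step 2: p0@(0,3) p1@ESC p2@(2,4) p3@(2,3) -> at (1,1): 0 [-], cum=0
Step 3: p0@(0,2) p1@ESC p2@(1,4) p3@(1,3) -> at (1,1): 0 [-], cum=0
Step 4: p0@ESC p1@ESC p2@(0,4) p3@(0,3) -> at (1,1): 0 [-], cum=0
Step 5: p0@ESC p1@ESC p2@(0,3) p3@(0,2) -> at (1,1): 0 [-], cum=0
Step 6: p0@ESC p1@ESC p2@(0,2) p3@ESC -> at (1,1): 0 [-], cum=0
Step 7: p0@ESC p1@ESC p2@ESC p3@ESC -> at (1,1): 0 [-], cum=0
Total visits = 0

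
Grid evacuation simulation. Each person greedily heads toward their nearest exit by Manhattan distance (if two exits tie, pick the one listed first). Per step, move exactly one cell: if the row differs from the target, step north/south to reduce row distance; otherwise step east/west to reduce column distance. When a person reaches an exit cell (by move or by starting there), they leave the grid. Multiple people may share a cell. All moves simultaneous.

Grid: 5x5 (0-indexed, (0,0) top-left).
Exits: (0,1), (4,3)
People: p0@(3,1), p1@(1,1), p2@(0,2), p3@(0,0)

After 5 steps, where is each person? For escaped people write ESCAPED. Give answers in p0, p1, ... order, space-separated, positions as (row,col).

Step 1: p0:(3,1)->(2,1) | p1:(1,1)->(0,1)->EXIT | p2:(0,2)->(0,1)->EXIT | p3:(0,0)->(0,1)->EXIT
Step 2: p0:(2,1)->(1,1) | p1:escaped | p2:escaped | p3:escaped
Step 3: p0:(1,1)->(0,1)->EXIT | p1:escaped | p2:escaped | p3:escaped

ESCAPED ESCAPED ESCAPED ESCAPED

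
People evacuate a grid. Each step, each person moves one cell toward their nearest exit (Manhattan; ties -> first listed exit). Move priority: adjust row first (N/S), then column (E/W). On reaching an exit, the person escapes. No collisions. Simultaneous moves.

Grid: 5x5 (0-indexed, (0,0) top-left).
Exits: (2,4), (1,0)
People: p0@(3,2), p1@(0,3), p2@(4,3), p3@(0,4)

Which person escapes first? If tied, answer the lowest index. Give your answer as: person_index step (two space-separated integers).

Answer: 3 2

Derivation:
Step 1: p0:(3,2)->(2,2) | p1:(0,3)->(1,3) | p2:(4,3)->(3,3) | p3:(0,4)->(1,4)
Step 2: p0:(2,2)->(2,3) | p1:(1,3)->(2,3) | p2:(3,3)->(2,3) | p3:(1,4)->(2,4)->EXIT
Step 3: p0:(2,3)->(2,4)->EXIT | p1:(2,3)->(2,4)->EXIT | p2:(2,3)->(2,4)->EXIT | p3:escaped
Exit steps: [3, 3, 3, 2]
First to escape: p3 at step 2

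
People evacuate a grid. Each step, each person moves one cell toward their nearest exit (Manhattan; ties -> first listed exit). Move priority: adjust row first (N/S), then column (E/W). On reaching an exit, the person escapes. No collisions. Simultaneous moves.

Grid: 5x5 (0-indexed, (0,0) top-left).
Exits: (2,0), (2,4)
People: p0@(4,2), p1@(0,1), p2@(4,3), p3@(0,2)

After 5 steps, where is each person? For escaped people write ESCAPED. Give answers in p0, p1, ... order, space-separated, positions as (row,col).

Step 1: p0:(4,2)->(3,2) | p1:(0,1)->(1,1) | p2:(4,3)->(3,3) | p3:(0,2)->(1,2)
Step 2: p0:(3,2)->(2,2) | p1:(1,1)->(2,1) | p2:(3,3)->(2,3) | p3:(1,2)->(2,2)
Step 3: p0:(2,2)->(2,1) | p1:(2,1)->(2,0)->EXIT | p2:(2,3)->(2,4)->EXIT | p3:(2,2)->(2,1)
Step 4: p0:(2,1)->(2,0)->EXIT | p1:escaped | p2:escaped | p3:(2,1)->(2,0)->EXIT

ESCAPED ESCAPED ESCAPED ESCAPED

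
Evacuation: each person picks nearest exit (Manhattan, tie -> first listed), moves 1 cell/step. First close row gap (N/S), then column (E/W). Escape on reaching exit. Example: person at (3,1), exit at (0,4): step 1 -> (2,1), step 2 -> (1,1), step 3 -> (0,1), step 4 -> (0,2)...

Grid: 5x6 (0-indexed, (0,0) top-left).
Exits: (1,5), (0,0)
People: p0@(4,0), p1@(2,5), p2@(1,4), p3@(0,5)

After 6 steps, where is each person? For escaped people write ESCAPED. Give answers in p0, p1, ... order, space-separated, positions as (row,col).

Step 1: p0:(4,0)->(3,0) | p1:(2,5)->(1,5)->EXIT | p2:(1,4)->(1,5)->EXIT | p3:(0,5)->(1,5)->EXIT
Step 2: p0:(3,0)->(2,0) | p1:escaped | p2:escaped | p3:escaped
Step 3: p0:(2,0)->(1,0) | p1:escaped | p2:escaped | p3:escaped
Step 4: p0:(1,0)->(0,0)->EXIT | p1:escaped | p2:escaped | p3:escaped

ESCAPED ESCAPED ESCAPED ESCAPED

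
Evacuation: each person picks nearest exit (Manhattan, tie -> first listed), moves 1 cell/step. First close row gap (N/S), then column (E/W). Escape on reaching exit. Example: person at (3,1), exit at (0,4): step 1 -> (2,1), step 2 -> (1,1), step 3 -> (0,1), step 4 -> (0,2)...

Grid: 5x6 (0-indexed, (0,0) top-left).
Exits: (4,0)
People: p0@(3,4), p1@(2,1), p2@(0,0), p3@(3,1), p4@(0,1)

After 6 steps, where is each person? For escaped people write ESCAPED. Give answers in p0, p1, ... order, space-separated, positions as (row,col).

Step 1: p0:(3,4)->(4,4) | p1:(2,1)->(3,1) | p2:(0,0)->(1,0) | p3:(3,1)->(4,1) | p4:(0,1)->(1,1)
Step 2: p0:(4,4)->(4,3) | p1:(3,1)->(4,1) | p2:(1,0)->(2,0) | p3:(4,1)->(4,0)->EXIT | p4:(1,1)->(2,1)
Step 3: p0:(4,3)->(4,2) | p1:(4,1)->(4,0)->EXIT | p2:(2,0)->(3,0) | p3:escaped | p4:(2,1)->(3,1)
Step 4: p0:(4,2)->(4,1) | p1:escaped | p2:(3,0)->(4,0)->EXIT | p3:escaped | p4:(3,1)->(4,1)
Step 5: p0:(4,1)->(4,0)->EXIT | p1:escaped | p2:escaped | p3:escaped | p4:(4,1)->(4,0)->EXIT

ESCAPED ESCAPED ESCAPED ESCAPED ESCAPED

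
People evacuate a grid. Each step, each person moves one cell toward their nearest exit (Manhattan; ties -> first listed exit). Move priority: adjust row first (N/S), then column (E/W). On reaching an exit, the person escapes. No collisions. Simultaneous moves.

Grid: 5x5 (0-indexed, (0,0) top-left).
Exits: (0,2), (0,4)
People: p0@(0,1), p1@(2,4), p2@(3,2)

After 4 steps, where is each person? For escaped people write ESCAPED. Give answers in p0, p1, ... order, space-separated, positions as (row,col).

Step 1: p0:(0,1)->(0,2)->EXIT | p1:(2,4)->(1,4) | p2:(3,2)->(2,2)
Step 2: p0:escaped | p1:(1,4)->(0,4)->EXIT | p2:(2,2)->(1,2)
Step 3: p0:escaped | p1:escaped | p2:(1,2)->(0,2)->EXIT

ESCAPED ESCAPED ESCAPED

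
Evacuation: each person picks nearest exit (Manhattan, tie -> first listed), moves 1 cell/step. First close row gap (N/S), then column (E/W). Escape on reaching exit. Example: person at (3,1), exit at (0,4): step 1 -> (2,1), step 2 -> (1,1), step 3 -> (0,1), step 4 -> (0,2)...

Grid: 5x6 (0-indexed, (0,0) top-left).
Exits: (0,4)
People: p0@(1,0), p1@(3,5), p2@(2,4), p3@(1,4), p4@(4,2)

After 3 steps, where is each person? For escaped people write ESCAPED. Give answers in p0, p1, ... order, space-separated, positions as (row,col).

Step 1: p0:(1,0)->(0,0) | p1:(3,5)->(2,5) | p2:(2,4)->(1,4) | p3:(1,4)->(0,4)->EXIT | p4:(4,2)->(3,2)
Step 2: p0:(0,0)->(0,1) | p1:(2,5)->(1,5) | p2:(1,4)->(0,4)->EXIT | p3:escaped | p4:(3,2)->(2,2)
Step 3: p0:(0,1)->(0,2) | p1:(1,5)->(0,5) | p2:escaped | p3:escaped | p4:(2,2)->(1,2)

(0,2) (0,5) ESCAPED ESCAPED (1,2)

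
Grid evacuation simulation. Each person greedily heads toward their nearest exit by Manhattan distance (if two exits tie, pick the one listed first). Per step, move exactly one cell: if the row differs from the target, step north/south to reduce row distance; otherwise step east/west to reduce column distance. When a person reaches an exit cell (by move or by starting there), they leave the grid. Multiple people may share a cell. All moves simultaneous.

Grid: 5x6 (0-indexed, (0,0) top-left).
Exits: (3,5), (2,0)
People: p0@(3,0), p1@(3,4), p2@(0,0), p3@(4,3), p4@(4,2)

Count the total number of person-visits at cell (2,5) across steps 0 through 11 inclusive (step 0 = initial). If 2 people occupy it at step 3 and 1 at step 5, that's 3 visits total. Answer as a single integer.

Answer: 0

Derivation:
Step 0: p0@(3,0) p1@(3,4) p2@(0,0) p3@(4,3) p4@(4,2) -> at (2,5): 0 [-], cum=0
Step 1: p0@ESC p1@ESC p2@(1,0) p3@(3,3) p4@(3,2) -> at (2,5): 0 [-], cum=0
Step 2: p0@ESC p1@ESC p2@ESC p3@(3,4) p4@(3,3) -> at (2,5): 0 [-], cum=0
Step 3: p0@ESC p1@ESC p2@ESC p3@ESC p4@(3,4) -> at (2,5): 0 [-], cum=0
Step 4: p0@ESC p1@ESC p2@ESC p3@ESC p4@ESC -> at (2,5): 0 [-], cum=0
Total visits = 0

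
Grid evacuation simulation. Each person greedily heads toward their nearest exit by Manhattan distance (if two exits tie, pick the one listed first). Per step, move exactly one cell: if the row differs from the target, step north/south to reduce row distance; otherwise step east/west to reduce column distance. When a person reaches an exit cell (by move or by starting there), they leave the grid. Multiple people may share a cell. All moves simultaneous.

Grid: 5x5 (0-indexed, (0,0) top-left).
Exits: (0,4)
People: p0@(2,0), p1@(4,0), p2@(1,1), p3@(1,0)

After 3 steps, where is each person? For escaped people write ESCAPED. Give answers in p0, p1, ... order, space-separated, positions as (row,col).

Step 1: p0:(2,0)->(1,0) | p1:(4,0)->(3,0) | p2:(1,1)->(0,1) | p3:(1,0)->(0,0)
Step 2: p0:(1,0)->(0,0) | p1:(3,0)->(2,0) | p2:(0,1)->(0,2) | p3:(0,0)->(0,1)
Step 3: p0:(0,0)->(0,1) | p1:(2,0)->(1,0) | p2:(0,2)->(0,3) | p3:(0,1)->(0,2)

(0,1) (1,0) (0,3) (0,2)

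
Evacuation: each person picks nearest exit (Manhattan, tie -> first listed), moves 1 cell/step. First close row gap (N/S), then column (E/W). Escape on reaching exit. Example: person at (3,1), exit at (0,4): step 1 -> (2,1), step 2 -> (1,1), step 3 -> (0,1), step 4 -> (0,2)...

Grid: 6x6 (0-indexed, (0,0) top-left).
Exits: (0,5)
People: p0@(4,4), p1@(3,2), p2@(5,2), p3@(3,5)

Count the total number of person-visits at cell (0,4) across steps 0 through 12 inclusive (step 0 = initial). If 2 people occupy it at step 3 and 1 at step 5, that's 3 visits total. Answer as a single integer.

Step 0: p0@(4,4) p1@(3,2) p2@(5,2) p3@(3,5) -> at (0,4): 0 [-], cum=0
Step 1: p0@(3,4) p1@(2,2) p2@(4,2) p3@(2,5) -> at (0,4): 0 [-], cum=0
Step 2: p0@(2,4) p1@(1,2) p2@(3,2) p3@(1,5) -> at (0,4): 0 [-], cum=0
Step 3: p0@(1,4) p1@(0,2) p2@(2,2) p3@ESC -> at (0,4): 0 [-], cum=0
Step 4: p0@(0,4) p1@(0,3) p2@(1,2) p3@ESC -> at (0,4): 1 [p0], cum=1
Step 5: p0@ESC p1@(0,4) p2@(0,2) p3@ESC -> at (0,4): 1 [p1], cum=2
Step 6: p0@ESC p1@ESC p2@(0,3) p3@ESC -> at (0,4): 0 [-], cum=2
Step 7: p0@ESC p1@ESC p2@(0,4) p3@ESC -> at (0,4): 1 [p2], cum=3
Step 8: p0@ESC p1@ESC p2@ESC p3@ESC -> at (0,4): 0 [-], cum=3
Total visits = 3

Answer: 3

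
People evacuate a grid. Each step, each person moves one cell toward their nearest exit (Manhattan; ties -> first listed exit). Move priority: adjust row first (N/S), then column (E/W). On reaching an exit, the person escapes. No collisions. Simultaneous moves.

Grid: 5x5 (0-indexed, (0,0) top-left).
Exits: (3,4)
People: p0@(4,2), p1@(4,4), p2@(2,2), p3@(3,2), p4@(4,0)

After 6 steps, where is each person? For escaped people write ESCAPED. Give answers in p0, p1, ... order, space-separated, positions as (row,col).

Step 1: p0:(4,2)->(3,2) | p1:(4,4)->(3,4)->EXIT | p2:(2,2)->(3,2) | p3:(3,2)->(3,3) | p4:(4,0)->(3,0)
Step 2: p0:(3,2)->(3,3) | p1:escaped | p2:(3,2)->(3,3) | p3:(3,3)->(3,4)->EXIT | p4:(3,0)->(3,1)
Step 3: p0:(3,3)->(3,4)->EXIT | p1:escaped | p2:(3,3)->(3,4)->EXIT | p3:escaped | p4:(3,1)->(3,2)
Step 4: p0:escaped | p1:escaped | p2:escaped | p3:escaped | p4:(3,2)->(3,3)
Step 5: p0:escaped | p1:escaped | p2:escaped | p3:escaped | p4:(3,3)->(3,4)->EXIT

ESCAPED ESCAPED ESCAPED ESCAPED ESCAPED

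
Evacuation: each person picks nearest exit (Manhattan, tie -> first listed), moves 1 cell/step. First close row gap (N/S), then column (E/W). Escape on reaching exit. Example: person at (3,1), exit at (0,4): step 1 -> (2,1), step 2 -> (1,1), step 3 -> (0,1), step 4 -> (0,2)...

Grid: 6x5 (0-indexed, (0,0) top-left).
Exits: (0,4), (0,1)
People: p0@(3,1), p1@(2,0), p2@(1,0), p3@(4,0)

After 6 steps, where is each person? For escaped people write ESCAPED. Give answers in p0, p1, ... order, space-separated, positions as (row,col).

Step 1: p0:(3,1)->(2,1) | p1:(2,0)->(1,0) | p2:(1,0)->(0,0) | p3:(4,0)->(3,0)
Step 2: p0:(2,1)->(1,1) | p1:(1,0)->(0,0) | p2:(0,0)->(0,1)->EXIT | p3:(3,0)->(2,0)
Step 3: p0:(1,1)->(0,1)->EXIT | p1:(0,0)->(0,1)->EXIT | p2:escaped | p3:(2,0)->(1,0)
Step 4: p0:escaped | p1:escaped | p2:escaped | p3:(1,0)->(0,0)
Step 5: p0:escaped | p1:escaped | p2:escaped | p3:(0,0)->(0,1)->EXIT

ESCAPED ESCAPED ESCAPED ESCAPED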